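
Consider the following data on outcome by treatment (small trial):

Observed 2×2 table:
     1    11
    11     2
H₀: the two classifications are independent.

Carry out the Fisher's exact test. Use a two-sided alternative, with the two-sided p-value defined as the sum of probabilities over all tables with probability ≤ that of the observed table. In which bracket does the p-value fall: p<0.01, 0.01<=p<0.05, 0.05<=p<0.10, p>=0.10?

p-value bracket: p<0.01

Margins: r₁=12, r₂=13, c₁=12, c₂=13, n=25
p_obs = C(12,1)·C(13,11)/C(25,12); sum pmf over tables with pmf ≤ p_obs
p-value (two-sided) = 0.00021
→ bracket: p<0.01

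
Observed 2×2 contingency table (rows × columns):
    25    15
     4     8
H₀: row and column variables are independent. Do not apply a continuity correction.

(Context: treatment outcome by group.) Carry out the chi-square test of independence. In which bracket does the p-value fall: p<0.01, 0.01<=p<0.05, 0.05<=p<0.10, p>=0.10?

Row totals [40, 12], col totals [29, 23], n=52
χ² = (25−22.31)²/22.31 + (15−17.69)²/17.69 + (4−6.69)²/6.69 + (8−5.31)²/5.31 = 3.1834
df = 1
p-value (upper-tail) = 0.07439
→ bracket: 0.05<=p<0.10

p-value bracket: 0.05<=p<0.10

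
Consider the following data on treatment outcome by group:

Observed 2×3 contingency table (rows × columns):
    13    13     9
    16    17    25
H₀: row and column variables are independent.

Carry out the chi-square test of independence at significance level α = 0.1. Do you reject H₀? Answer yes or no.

reject H₀: no

Row totals [35, 58], col totals [29, 30, 34], n=93
χ² = (13−10.91)²/10.91 + (13−11.29)²/11.29 + (9−12.80)²/12.80 + (16−18.09)²/18.09 + (17−18.71)²/18.71 + (25−21.20)²/21.20 = 2.8598
df = 2
p-value (upper-tail) = 0.23933
At α=0.1: p ≥ α → fail to reject H₀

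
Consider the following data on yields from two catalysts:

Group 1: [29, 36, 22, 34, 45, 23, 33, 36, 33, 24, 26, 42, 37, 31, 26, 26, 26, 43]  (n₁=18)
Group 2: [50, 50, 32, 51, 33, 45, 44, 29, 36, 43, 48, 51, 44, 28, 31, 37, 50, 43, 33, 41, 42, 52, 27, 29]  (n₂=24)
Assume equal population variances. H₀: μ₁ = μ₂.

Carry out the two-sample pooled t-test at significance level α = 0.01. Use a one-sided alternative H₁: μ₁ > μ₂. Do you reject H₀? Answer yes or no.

x̄₁=31.778, s₁=7.076, n₁=18
x̄₂=40.375, s₂=8.469, n₂=24
s_p² = [17·7.076² + 23·8.469²]/40 = 62.5184
SE = √(s_p²·(1/18+1/24)) = 2.4654
t = (31.778−40.375)/2.4654 = -3.4872
df = 40
p-value (one-sided, H₁ greater) = 0.99940
At α=0.01: p ≥ α → fail to reject H₀

reject H₀: no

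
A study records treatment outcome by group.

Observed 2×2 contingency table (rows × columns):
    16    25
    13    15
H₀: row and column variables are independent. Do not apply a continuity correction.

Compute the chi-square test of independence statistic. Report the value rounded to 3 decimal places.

test statistic = 0.374

Row totals [41, 28], col totals [29, 40], n=69
χ² = (16−17.23)²/17.23 + (25−23.77)²/23.77 + (13−11.77)²/11.77 + (15−16.23)²/16.23 = 0.3744
df = 1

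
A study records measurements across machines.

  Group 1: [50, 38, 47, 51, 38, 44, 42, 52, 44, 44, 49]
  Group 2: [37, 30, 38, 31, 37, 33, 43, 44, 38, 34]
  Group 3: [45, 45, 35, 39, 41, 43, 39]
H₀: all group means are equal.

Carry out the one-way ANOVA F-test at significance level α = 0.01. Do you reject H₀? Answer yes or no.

reject H₀: yes

Group means [45.36, 36.50, 41.00], grand mean 41.107
SSB = Σnᵢ(x̄ᵢ−x̄)² = 411.633; SSW = ΣΣ(x−x̄ᵢ)² = 513.045
MSB = 411.633/2 = 205.8166; MSW = 513.045/25 = 20.5218
F = MSB/MSW = 10.0292
df = (2, 25)
p-value (upper-tail) = 0.00063
At α=0.01: p < α → reject H₀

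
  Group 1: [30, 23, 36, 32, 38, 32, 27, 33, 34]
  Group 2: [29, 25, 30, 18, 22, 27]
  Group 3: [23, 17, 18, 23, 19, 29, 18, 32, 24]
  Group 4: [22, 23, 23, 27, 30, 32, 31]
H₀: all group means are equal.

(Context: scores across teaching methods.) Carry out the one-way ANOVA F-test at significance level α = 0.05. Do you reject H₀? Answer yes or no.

reject H₀: yes

Group means [31.67, 25.17, 22.56, 26.86], grand mean 26.677
SSB = Σnᵢ(x̄ᵢ−x̄)² = 390.861; SSW = ΣΣ(x−x̄ᵢ)² = 593.913
MSB = 390.861/3 = 130.2872; MSW = 593.913/27 = 21.9968
F = MSB/MSW = 5.9230
df = (3, 27)
p-value (upper-tail) = 0.00306
At α=0.05: p < α → reject H₀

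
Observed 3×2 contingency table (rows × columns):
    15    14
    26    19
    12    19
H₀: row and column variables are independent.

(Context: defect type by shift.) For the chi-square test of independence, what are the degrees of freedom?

degrees of freedom = 2

df = (r−1)(c−1) = (3−1)·(2−1) = 2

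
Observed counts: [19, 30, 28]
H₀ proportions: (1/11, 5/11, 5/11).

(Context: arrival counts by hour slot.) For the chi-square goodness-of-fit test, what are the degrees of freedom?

df = k − 1 = 3 − 1 = 2

degrees of freedom = 2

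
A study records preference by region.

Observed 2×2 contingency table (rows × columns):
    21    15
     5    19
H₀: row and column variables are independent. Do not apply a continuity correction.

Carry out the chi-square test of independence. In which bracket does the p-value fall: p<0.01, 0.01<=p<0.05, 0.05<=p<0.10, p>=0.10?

Row totals [36, 24], col totals [26, 34], n=60
χ² = (21−15.60)²/15.60 + (15−20.40)²/20.40 + (5−10.40)²/10.40 + (19−13.60)²/13.60 = 8.2466
df = 1
p-value (upper-tail) = 0.00408
→ bracket: p<0.01

p-value bracket: p<0.01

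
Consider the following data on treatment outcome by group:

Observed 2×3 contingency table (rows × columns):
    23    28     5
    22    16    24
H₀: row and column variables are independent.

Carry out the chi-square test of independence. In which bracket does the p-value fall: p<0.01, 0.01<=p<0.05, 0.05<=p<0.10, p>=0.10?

Row totals [56, 62], col totals [45, 44, 29], n=118
χ² = (23−21.36)²/21.36 + (28−20.88)²/20.88 + (5−13.76)²/13.76 + (22−23.64)²/23.64 + (16−23.12)²/23.12 + (24−15.24)²/15.24 = 15.4782
df = 2
p-value (upper-tail) = 0.00044
→ bracket: p<0.01

p-value bracket: p<0.01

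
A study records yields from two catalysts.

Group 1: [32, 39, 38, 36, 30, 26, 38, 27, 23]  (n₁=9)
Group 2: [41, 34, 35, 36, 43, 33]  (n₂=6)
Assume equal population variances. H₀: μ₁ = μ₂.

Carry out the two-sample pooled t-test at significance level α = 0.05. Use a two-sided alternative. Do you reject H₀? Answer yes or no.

x̄₁=32.111, s₁=5.947, n₁=9
x̄₂=37.000, s₂=4.050, n₂=6
s_p² = [8·5.947² + 5·4.050²]/13 = 28.0684
SE = √(s_p²·(1/9+1/6)) = 2.7923
t = (32.111−37.000)/2.7923 = -1.7509
df = 13
p-value (two-sided) = 0.10351
At α=0.05: p ≥ α → fail to reject H₀

reject H₀: no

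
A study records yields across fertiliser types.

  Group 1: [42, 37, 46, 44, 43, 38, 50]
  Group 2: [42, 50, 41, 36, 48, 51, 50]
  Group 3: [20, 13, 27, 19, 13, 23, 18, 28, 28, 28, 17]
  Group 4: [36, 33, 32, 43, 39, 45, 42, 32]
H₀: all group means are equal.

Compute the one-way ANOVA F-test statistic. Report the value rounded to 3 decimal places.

test statistic = 37.557

Group means [42.86, 45.43, 21.27, 37.75], grand mean 34.970
SSB = Σnᵢ(x̄ᵢ−x̄)² = 3326.716; SSW = ΣΣ(x−x̄ᵢ)² = 856.253
MSB = 3326.716/3 = 1108.9055; MSW = 856.253/29 = 29.5260
F = MSB/MSW = 37.5569
df = (3, 29)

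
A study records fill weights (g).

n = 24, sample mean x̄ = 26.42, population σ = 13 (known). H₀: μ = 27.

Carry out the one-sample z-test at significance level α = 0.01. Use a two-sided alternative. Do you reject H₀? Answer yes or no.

reject H₀: no

SE = σ/√n = 13/√24 = 2.6536
z = (x̄−μ₀)/SE = (26.42−27)/2.6536 = -0.2186
p-value (two-sided) = 0.82699
At α=0.01: p ≥ α → fail to reject H₀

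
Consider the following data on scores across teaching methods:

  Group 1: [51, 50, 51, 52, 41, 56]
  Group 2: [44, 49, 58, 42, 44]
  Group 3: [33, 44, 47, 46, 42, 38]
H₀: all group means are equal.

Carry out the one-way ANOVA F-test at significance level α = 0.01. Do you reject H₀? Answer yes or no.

reject H₀: no

Group means [50.17, 47.40, 41.67], grand mean 46.353
SSB = Σnᵢ(x̄ᵢ−x̄)² = 224.516; SSW = ΣΣ(x−x̄ᵢ)² = 431.367
MSB = 224.516/2 = 112.2578; MSW = 431.367/14 = 30.8119
F = MSB/MSW = 3.6433
df = (2, 14)
p-value (upper-tail) = 0.05323
At α=0.01: p ≥ α → fail to reject H₀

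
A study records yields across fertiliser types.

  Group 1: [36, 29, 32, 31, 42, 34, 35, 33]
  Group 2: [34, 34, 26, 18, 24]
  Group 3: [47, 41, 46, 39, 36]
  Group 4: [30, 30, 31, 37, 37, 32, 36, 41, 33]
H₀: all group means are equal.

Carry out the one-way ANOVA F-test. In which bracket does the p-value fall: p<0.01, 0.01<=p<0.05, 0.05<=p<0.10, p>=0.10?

Group means [34.00, 27.20, 41.80, 34.11], grand mean 34.222
SSB = Σnᵢ(x̄ᵢ−x̄)² = 534.178; SSW = ΣΣ(x−x̄ᵢ)² = 500.489
MSB = 534.178/3 = 178.0593; MSW = 500.489/23 = 21.7604
F = MSB/MSW = 8.1827
df = (3, 23)
p-value (upper-tail) = 0.00069
→ bracket: p<0.01

p-value bracket: p<0.01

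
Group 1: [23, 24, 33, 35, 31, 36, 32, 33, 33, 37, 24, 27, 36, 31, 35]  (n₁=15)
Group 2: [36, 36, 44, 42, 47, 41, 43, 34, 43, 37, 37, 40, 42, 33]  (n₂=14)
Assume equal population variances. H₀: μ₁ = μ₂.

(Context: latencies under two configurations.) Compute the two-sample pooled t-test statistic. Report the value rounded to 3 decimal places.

x̄₁=31.333, s₁=4.685, n₁=15
x̄₂=39.643, s₂=4.162, n₂=14
s_p² = [14·4.685² + 13·4.162²]/27 = 19.7240
SE = √(s_p²·(1/15+1/14)) = 1.6504
t = (31.333−39.643)/1.6504 = -5.0349
df = 27

test statistic = -5.035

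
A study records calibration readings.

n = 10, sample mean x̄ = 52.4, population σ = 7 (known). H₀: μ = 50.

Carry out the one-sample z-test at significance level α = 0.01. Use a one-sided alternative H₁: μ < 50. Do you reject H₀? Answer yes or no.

reject H₀: no

SE = σ/√n = 7/√10 = 2.2136
z = (x̄−μ₀)/SE = (52.4−50)/2.2136 = 1.0842
p-value (one-sided, H₁ less) = 0.86086
At α=0.01: p ≥ α → fail to reject H₀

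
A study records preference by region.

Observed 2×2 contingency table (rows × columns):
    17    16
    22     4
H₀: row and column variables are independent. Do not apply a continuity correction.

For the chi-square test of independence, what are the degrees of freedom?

degrees of freedom = 1

df = (r−1)(c−1) = (2−1)·(2−1) = 1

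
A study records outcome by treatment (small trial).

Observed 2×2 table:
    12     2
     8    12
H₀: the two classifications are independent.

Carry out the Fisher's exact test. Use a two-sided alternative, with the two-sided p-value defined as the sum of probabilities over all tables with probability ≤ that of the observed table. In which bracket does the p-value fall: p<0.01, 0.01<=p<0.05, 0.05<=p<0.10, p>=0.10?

p-value bracket: 0.01<=p<0.05

Margins: r₁=14, r₂=20, c₁=20, c₂=14, n=34
p_obs = C(14,12)·C(20,8)/C(34,20); sum pmf over tables with pmf ≤ p_obs
p-value (two-sided) = 0.01284
→ bracket: 0.01<=p<0.05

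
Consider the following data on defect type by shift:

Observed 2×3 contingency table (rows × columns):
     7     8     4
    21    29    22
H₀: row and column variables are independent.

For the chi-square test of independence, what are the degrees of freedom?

df = (r−1)(c−1) = (2−1)·(3−1) = 2

degrees of freedom = 2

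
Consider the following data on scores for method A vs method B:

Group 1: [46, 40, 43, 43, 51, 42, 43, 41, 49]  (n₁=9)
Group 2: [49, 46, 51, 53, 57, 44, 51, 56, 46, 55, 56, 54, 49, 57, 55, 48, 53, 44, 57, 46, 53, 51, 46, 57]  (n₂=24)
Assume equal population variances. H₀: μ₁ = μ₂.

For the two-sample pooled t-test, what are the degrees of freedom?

degrees of freedom = 31

df = n₁ + n₂ − 2 = 9 + 24 − 2 = 31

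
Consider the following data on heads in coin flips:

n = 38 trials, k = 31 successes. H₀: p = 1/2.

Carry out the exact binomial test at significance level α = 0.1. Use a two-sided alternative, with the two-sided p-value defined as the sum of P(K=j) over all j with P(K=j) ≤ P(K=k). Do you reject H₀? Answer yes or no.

reject H₀: yes

Exact binomial: n=38, k=31, p₀=1/2=0.5000
P(X=j) = C(n,j)·p₀^j·(1−p₀)^(n−j); p = Σ P(X=j) over j with P(X=j) ≤ P(X=31)
p-value (two-sided) = 0.00012
At α=0.1: p < α → reject H₀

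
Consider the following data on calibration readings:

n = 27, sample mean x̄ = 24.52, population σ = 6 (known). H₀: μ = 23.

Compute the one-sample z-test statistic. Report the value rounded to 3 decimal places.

SE = σ/√n = 6/√27 = 1.1547
z = (x̄−μ₀)/SE = (24.52−23)/1.1547 = 1.3164

test statistic = 1.316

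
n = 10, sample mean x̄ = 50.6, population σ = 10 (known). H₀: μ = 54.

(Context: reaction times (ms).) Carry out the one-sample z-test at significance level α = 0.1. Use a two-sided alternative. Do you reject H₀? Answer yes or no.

reject H₀: no

SE = σ/√n = 10/√10 = 3.1623
z = (x̄−μ₀)/SE = (50.6−54)/3.1623 = -1.0752
p-value (two-sided) = 0.28230
At α=0.1: p ≥ α → fail to reject H₀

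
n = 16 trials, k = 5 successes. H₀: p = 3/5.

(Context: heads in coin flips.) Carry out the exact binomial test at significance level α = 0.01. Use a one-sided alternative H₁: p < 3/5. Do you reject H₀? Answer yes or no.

reject H₀: no

Exact binomial: n=16, k=5, p₀=3/5=0.6000
P(X≤5) from Σ C(n,i)·p₀^i·(1−p₀)^(n−i)
p-value (one-sided, H₁ less) = 0.01914
At α=0.01: p ≥ α → fail to reject H₀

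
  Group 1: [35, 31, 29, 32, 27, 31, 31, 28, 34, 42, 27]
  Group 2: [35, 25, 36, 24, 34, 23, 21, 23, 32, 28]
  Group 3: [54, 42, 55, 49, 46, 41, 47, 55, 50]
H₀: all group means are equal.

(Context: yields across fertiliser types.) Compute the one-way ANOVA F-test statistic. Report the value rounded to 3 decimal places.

Group means [31.55, 28.10, 48.78], grand mean 35.567
SSB = Σnᵢ(x̄ᵢ−x̄)² = 2306.184; SSW = ΣΣ(x−x̄ᵢ)² = 701.183
MSB = 2306.184/2 = 1153.0919; MSW = 701.183/27 = 25.9697
F = MSB/MSW = 44.4014
df = (2, 27)

test statistic = 44.401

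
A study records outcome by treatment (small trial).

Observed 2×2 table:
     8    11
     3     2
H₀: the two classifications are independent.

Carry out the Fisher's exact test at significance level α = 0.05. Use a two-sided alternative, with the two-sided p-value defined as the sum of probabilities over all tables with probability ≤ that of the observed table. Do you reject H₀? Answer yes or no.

reject H₀: no

Margins: r₁=19, r₂=5, c₁=11, c₂=13, n=24
p_obs = C(19,8)·C(5,3)/C(24,11); sum pmf over tables with pmf ≤ p_obs
p-value (two-sided) = 0.62992
At α=0.05: p ≥ α → fail to reject H₀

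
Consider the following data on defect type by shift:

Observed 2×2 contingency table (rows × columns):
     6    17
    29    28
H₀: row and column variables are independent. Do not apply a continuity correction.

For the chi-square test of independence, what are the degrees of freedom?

df = (r−1)(c−1) = (2−1)·(2−1) = 1

degrees of freedom = 1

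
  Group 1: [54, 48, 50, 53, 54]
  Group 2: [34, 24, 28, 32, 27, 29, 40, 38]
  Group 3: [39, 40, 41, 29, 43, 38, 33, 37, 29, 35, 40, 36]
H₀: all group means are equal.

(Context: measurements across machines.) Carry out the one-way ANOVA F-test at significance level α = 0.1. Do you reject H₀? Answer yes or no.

Group means [51.80, 31.50, 36.67], grand mean 38.040
SSB = Σnᵢ(x̄ᵢ−x̄)² = 1311.493; SSW = ΣΣ(x−x̄ᵢ)² = 467.467
MSB = 1311.493/2 = 655.7467; MSW = 467.467/22 = 21.2485
F = MSB/MSW = 30.8609
df = (2, 22)
p-value (upper-tail) = 0.00000
At α=0.1: p < α → reject H₀

reject H₀: yes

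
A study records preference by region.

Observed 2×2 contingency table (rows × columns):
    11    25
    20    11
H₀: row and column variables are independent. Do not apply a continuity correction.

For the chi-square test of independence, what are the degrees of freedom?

degrees of freedom = 1

df = (r−1)(c−1) = (2−1)·(2−1) = 1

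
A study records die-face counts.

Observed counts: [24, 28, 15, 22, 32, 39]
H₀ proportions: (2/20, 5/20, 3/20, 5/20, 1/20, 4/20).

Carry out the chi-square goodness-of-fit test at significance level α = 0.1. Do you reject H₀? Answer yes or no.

n = 160; E_i = n·p_i = [16.00, 40.00, 24.00, 40.00, 8.00, 32.00]
χ² = (24−16.00)²/16.00 + (28−40.00)²/40.00 + (15−24.00)²/24.00 + (22−40.00)²/40.00 + (32−8.00)²/8.00 + (39−32.00)²/32.00 = 92.6063
df = 5
p-value (upper-tail) = 0.00000
At α=0.1: p < α → reject H₀

reject H₀: yes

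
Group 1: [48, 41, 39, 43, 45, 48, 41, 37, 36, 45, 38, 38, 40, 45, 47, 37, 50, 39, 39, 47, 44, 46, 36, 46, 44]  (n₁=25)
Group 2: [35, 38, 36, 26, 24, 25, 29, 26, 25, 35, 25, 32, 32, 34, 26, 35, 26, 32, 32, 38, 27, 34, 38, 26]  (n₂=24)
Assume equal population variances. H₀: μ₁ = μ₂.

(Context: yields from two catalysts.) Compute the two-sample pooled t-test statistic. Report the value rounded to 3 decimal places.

test statistic = 8.965

x̄₁=42.360, s₁=4.271, n₁=25
x̄₂=30.667, s₂=4.851, n₂=24
s_p² = [24·4.271² + 23·4.851²]/47 = 20.8318
SE = √(s_p²·(1/25+1/24)) = 1.3043
t = (42.360−30.667)/1.3043 = 8.9651
df = 47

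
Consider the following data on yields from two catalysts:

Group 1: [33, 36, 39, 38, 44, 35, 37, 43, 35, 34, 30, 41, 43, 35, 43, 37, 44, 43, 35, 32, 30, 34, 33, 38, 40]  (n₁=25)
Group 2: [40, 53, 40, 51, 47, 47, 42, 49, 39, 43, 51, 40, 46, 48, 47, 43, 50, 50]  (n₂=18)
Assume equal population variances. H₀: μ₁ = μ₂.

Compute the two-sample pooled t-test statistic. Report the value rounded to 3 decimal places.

x̄₁=37.280, s₁=4.383, n₁=25
x̄₂=45.889, s₂=4.457, n₂=18
s_p² = [24·4.383² + 17·4.457²]/41 = 19.4834
SE = √(s_p²·(1/25+1/18)) = 1.3645
t = (37.280−45.889)/1.3645 = -6.3094
df = 41

test statistic = -6.309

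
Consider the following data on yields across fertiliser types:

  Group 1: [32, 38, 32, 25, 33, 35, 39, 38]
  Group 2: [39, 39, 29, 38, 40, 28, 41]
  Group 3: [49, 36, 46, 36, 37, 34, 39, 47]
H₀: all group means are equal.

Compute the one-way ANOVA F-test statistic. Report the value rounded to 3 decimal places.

test statistic = 3.069

Group means [34.00, 36.29, 40.50], grand mean 36.957
SSB = Σnᵢ(x̄ᵢ−x̄)² = 173.528; SSW = ΣΣ(x−x̄ᵢ)² = 565.429
MSB = 173.528/2 = 86.7640; MSW = 565.429/20 = 28.2714
F = MSB/MSW = 3.0690
df = (2, 20)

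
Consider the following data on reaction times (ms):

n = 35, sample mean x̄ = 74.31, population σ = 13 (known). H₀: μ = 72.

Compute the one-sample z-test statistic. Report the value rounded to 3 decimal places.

SE = σ/√n = 13/√35 = 2.1974
z = (x̄−μ₀)/SE = (74.31−72)/2.1974 = 1.0512

test statistic = 1.051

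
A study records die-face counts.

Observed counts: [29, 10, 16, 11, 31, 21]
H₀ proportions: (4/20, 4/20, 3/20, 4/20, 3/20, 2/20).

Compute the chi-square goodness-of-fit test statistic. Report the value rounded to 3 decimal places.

test statistic = 33.130

n = 118; E_i = n·p_i = [23.60, 23.60, 17.70, 23.60, 17.70, 11.80]
χ² = (29−23.60)²/23.60 + (10−23.60)²/23.60 + (16−17.70)²/17.70 + (11−23.60)²/23.60 + (31−17.70)²/17.70 + (21−11.80)²/11.80 = 33.1299
df = 5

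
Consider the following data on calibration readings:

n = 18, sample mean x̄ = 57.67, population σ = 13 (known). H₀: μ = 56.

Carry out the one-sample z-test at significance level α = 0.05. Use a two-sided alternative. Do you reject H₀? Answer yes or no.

reject H₀: no

SE = σ/√n = 13/√18 = 3.0641
z = (x̄−μ₀)/SE = (57.67−56)/3.0641 = 0.5450
p-value (two-sided) = 0.58574
At α=0.05: p ≥ α → fail to reject H₀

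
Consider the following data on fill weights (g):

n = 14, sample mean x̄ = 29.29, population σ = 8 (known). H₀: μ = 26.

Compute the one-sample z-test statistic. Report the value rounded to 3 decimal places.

test statistic = 1.539

SE = σ/√n = 8/√14 = 2.1381
z = (x̄−μ₀)/SE = (29.29−26)/2.1381 = 1.5388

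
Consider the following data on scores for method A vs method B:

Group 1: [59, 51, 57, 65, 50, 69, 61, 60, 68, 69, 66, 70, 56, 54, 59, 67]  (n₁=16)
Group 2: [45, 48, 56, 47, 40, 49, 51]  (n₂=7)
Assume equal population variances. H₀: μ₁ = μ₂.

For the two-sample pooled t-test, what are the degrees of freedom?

df = n₁ + n₂ − 2 = 16 + 7 − 2 = 21

degrees of freedom = 21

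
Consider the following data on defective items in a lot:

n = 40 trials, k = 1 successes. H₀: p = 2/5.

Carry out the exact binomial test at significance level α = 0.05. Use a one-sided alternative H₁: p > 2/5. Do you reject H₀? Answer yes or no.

reject H₀: no

Exact binomial: n=40, k=1, p₀=2/5=0.4000
P(X≥1) from Σ C(n,i)·p₀^i·(1−p₀)^(n−i)
p-value (one-sided, H₁ greater) = 1.00000
At α=0.05: p ≥ α → fail to reject H₀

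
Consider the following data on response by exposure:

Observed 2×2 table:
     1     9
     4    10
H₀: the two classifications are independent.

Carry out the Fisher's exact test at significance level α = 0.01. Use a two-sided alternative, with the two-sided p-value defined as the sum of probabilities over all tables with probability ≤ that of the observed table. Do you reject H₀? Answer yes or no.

reject H₀: no

Margins: r₁=10, r₂=14, c₁=5, c₂=19, n=24
p_obs = C(10,1)·C(14,4)/C(24,5); sum pmf over tables with pmf ≤ p_obs
p-value (two-sided) = 0.35771
At α=0.01: p ≥ α → fail to reject H₀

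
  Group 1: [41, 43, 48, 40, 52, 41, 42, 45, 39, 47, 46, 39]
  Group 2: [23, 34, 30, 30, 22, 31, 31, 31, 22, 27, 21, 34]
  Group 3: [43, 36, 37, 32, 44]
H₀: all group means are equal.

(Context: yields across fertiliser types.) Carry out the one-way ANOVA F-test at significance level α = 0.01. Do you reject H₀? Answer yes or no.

reject H₀: yes

Group means [43.58, 28.00, 38.40], grand mean 36.241
SSB = Σnᵢ(x̄ᵢ−x̄)² = 1485.194; SSW = ΣΣ(x−x̄ᵢ)² = 536.117
MSB = 1485.194/2 = 742.5968; MSW = 536.117/26 = 20.6199
F = MSB/MSW = 36.0136
df = (2, 26)
p-value (upper-tail) = 0.00000
At α=0.01: p < α → reject H₀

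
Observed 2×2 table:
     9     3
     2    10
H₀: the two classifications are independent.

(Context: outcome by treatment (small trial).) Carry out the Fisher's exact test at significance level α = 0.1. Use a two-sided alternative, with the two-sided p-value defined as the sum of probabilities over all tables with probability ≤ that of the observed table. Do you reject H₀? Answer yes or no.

Margins: r₁=12, r₂=12, c₁=11, c₂=13, n=24
p_obs = C(12,9)·C(12,2)/C(24,11); sum pmf over tables with pmf ≤ p_obs
p-value (two-sided) = 0.01228
At α=0.1: p < α → reject H₀

reject H₀: yes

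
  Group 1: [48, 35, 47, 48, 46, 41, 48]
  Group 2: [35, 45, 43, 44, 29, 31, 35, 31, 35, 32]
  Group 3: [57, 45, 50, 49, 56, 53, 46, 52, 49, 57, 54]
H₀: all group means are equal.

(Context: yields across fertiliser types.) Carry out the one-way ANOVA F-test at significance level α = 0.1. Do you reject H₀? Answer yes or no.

reject H₀: yes

Group means [44.71, 36.00, 51.64], grand mean 44.321
SSB = Σnᵢ(x̄ᵢ−x̄)² = 1282.133; SSW = ΣΣ(x−x̄ᵢ)² = 635.974
MSB = 1282.133/2 = 641.0666; MSW = 635.974/25 = 25.4390
F = MSB/MSW = 25.2002
df = (2, 25)
p-value (upper-tail) = 0.00000
At α=0.1: p < α → reject H₀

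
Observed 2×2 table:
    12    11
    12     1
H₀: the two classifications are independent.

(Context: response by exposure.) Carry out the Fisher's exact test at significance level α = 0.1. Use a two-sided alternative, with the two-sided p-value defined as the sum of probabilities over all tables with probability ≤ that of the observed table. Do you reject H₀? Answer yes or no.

reject H₀: yes

Margins: r₁=23, r₂=13, c₁=24, c₂=12, n=36
p_obs = C(23,12)·C(13,12)/C(36,24); sum pmf over tables with pmf ≤ p_obs
p-value (two-sided) = 0.02530
At α=0.1: p < α → reject H₀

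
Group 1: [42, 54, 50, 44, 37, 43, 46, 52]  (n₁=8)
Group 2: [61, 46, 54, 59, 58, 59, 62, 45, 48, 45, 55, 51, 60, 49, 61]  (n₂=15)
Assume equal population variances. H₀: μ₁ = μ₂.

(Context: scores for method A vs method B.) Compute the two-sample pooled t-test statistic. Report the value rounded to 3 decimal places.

x̄₁=46.000, s₁=5.682, n₁=8
x̄₂=54.200, s₂=6.327, n₂=15
s_p² = [7·5.682² + 14·6.327²]/21 = 37.4476
SE = √(s_p²·(1/8+1/15)) = 2.6791
t = (46.000−54.200)/2.6791 = -3.0608
df = 21

test statistic = -3.061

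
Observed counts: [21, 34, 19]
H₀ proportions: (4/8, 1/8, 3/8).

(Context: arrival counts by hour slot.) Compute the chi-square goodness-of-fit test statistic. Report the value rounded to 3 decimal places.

test statistic = 75.901

n = 74; E_i = n·p_i = [37.00, 9.25, 27.75]
χ² = (21−37.00)²/37.00 + (34−9.25)²/9.25 + (19−27.75)²/27.75 = 75.9009
df = 2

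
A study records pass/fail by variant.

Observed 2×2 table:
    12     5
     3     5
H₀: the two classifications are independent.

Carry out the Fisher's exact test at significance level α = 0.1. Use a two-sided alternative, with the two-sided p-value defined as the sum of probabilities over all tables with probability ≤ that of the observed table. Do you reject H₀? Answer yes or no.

reject H₀: no

Margins: r₁=17, r₂=8, c₁=15, c₂=10, n=25
p_obs = C(17,12)·C(8,3)/C(25,15); sum pmf over tables with pmf ≤ p_obs
p-value (two-sided) = 0.19355
At α=0.1: p ≥ α → fail to reject H₀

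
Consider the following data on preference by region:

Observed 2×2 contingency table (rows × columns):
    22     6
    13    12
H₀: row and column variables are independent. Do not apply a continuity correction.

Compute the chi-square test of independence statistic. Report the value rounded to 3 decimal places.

test statistic = 4.158

Row totals [28, 25], col totals [35, 18], n=53
χ² = (22−18.49)²/18.49 + (6−9.51)²/9.51 + (13−16.51)²/16.51 + (12−8.49)²/8.49 = 4.1578
df = 1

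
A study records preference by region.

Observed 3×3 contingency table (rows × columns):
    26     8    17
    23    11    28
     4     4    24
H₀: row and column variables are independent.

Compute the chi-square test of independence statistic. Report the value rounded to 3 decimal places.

test statistic = 15.649

Row totals [51, 62, 32], col totals [53, 23, 69], n=145
χ² = (26−18.64)²/18.64 + (8−8.09)²/8.09 + (17−24.27)²/24.27 + (23−22.66)²/22.66 + (11−9.83)²/9.83 + (28−29.50)²/29.50 + (4−11.70)²/11.70 + (4−5.08)²/5.08 + (24−15.23)²/15.23 = 15.6489
df = 4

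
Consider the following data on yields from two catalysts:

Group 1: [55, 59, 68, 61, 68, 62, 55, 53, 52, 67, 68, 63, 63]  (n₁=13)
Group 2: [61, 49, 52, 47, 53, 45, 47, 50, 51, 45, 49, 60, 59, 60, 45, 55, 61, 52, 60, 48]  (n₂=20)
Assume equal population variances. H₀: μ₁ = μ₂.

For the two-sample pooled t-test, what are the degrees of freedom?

df = n₁ + n₂ − 2 = 13 + 20 − 2 = 31

degrees of freedom = 31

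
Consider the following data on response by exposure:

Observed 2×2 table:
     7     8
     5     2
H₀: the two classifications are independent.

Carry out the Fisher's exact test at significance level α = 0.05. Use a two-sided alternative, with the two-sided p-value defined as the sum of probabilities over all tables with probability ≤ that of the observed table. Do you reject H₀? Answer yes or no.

reject H₀: no

Margins: r₁=15, r₂=7, c₁=12, c₂=10, n=22
p_obs = C(15,7)·C(7,5)/C(22,12); sum pmf over tables with pmf ≤ p_obs
p-value (two-sided) = 0.38080
At α=0.05: p ≥ α → fail to reject H₀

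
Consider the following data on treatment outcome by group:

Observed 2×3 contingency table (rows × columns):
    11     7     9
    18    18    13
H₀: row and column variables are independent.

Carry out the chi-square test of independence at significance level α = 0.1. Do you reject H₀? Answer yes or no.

Row totals [27, 49], col totals [29, 25, 22], n=76
χ² = (11−10.30)²/10.30 + (7−8.88)²/8.88 + (9−7.82)²/7.82 + (18−18.70)²/18.70 + (18−16.12)²/16.12 + (13−14.18)²/14.18 = 0.9698
df = 2
p-value (upper-tail) = 0.61577
At α=0.1: p ≥ α → fail to reject H₀

reject H₀: no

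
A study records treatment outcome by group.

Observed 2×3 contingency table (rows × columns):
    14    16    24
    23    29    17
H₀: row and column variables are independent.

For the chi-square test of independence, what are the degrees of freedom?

degrees of freedom = 2

df = (r−1)(c−1) = (2−1)·(3−1) = 2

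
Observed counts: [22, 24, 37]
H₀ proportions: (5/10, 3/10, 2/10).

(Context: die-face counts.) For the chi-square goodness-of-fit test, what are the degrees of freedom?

df = k − 1 = 3 − 1 = 2

degrees of freedom = 2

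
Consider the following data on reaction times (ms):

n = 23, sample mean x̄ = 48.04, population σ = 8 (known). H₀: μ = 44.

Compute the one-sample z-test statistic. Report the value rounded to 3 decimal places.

test statistic = 2.422

SE = σ/√n = 8/√23 = 1.6681
z = (x̄−μ₀)/SE = (48.04−44)/1.6681 = 2.4219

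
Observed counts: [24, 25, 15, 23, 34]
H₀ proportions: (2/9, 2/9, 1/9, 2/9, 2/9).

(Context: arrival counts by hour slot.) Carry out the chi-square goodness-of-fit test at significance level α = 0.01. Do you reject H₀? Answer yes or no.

reject H₀: no

n = 121; E_i = n·p_i = [26.89, 26.89, 13.44, 26.89, 26.89]
χ² = (24−26.89)²/26.89 + (25−26.89)²/26.89 + (15−13.44)²/13.44 + (23−26.89)²/26.89 + (34−26.89)²/26.89 = 3.0661
df = 4
p-value (upper-tail) = 0.54682
At α=0.01: p ≥ α → fail to reject H₀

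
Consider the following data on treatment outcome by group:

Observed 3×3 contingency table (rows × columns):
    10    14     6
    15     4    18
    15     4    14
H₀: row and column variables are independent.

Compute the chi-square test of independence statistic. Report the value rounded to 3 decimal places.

Row totals [30, 37, 33], col totals [40, 22, 38], n=100
χ² = (10−12.00)²/12.00 + (14−6.60)²/6.60 + (6−11.40)²/11.40 + (15−14.80)²/14.80 + (4−8.14)²/8.14 + (18−14.06)²/14.06 + (15−13.20)²/13.20 + (4−7.26)²/7.26 + (14−12.54)²/12.54 = 16.2799
df = 4

test statistic = 16.280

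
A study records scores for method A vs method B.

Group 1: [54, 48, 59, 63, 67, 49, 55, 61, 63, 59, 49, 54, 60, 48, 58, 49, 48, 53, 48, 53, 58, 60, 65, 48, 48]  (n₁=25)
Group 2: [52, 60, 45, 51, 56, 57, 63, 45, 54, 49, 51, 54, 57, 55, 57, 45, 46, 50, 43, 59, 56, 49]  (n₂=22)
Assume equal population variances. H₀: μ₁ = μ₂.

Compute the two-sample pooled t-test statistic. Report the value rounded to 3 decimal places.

x̄₁=55.080, s₁=6.191, n₁=25
x̄₂=52.455, s₂=5.527, n₂=22
s_p² = [24·6.191² + 21·5.527²]/45 = 34.6954
SE = √(s_p²·(1/25+1/22)) = 1.7219
t = (55.080−52.455)/1.7219 = 1.5248
df = 45

test statistic = 1.525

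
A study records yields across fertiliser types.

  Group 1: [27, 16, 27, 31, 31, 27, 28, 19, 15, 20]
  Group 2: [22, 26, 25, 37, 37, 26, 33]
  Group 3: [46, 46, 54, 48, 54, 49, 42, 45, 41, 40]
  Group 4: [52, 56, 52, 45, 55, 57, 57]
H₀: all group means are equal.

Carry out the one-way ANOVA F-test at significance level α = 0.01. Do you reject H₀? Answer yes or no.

reject H₀: yes

Group means [24.10, 29.43, 46.50, 53.43], grand mean 37.824
SSB = Σnᵢ(x̄ᵢ−x̄)² = 4834.113; SSW = ΣΣ(x−x̄ᵢ)² = 878.829
MSB = 4834.113/3 = 1611.3709; MSW = 878.829/30 = 29.2943
F = MSB/MSW = 55.0063
df = (3, 30)
p-value (upper-tail) = 0.00000
At α=0.01: p < α → reject H₀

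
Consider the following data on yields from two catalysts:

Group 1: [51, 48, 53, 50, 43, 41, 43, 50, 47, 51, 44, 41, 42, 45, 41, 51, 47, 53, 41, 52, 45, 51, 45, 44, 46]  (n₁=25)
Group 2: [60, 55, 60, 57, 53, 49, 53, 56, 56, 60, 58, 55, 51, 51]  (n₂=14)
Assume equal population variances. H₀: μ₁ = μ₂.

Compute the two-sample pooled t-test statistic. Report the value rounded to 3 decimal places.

x̄₁=46.600, s₁=4.123, n₁=25
x̄₂=55.286, s₂=3.561, n₂=14
s_p² = [24·4.123² + 13·3.561²]/37 = 15.4826
SE = √(s_p²·(1/25+1/14)) = 1.3135
t = (46.600−55.286)/1.3135 = -6.6128
df = 37

test statistic = -6.613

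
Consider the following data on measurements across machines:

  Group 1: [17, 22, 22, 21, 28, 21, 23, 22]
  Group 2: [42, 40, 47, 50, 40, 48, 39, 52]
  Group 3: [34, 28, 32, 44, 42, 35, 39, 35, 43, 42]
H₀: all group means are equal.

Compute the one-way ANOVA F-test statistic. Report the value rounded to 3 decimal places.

Group means [22.00, 44.75, 37.40], grand mean 34.923
SSB = Σnᵢ(x̄ᵢ−x̄)² = 2169.946; SSW = ΣΣ(x−x̄ᵢ)² = 505.900
MSB = 2169.946/2 = 1084.9731; MSW = 505.900/23 = 21.9957
F = MSB/MSW = 49.3267
df = (2, 23)

test statistic = 49.327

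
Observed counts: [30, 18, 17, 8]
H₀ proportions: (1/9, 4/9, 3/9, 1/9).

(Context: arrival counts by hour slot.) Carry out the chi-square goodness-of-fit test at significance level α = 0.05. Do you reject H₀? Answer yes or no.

n = 73; E_i = n·p_i = [8.11, 32.44, 24.33, 8.11]
χ² = (30−8.11)²/8.11 + (18−32.44)²/32.44 + (17−24.33)²/24.33 + (8−8.11)²/8.11 = 67.7123
df = 3
p-value (upper-tail) = 0.00000
At α=0.05: p < α → reject H₀

reject H₀: yes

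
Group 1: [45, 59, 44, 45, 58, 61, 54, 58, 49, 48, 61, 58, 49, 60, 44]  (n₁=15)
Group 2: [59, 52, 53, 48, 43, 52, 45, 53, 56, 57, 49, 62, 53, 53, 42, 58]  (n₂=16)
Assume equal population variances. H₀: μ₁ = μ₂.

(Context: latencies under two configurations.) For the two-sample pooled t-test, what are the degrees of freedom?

df = n₁ + n₂ − 2 = 15 + 16 − 2 = 29

degrees of freedom = 29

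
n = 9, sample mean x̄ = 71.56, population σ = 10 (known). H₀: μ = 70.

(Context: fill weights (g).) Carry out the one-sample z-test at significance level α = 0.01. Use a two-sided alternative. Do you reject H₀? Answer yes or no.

reject H₀: no

SE = σ/√n = 10/√9 = 3.3333
z = (x̄−μ₀)/SE = (71.56−70)/3.3333 = 0.4680
p-value (two-sided) = 0.63978
At α=0.01: p ≥ α → fail to reject H₀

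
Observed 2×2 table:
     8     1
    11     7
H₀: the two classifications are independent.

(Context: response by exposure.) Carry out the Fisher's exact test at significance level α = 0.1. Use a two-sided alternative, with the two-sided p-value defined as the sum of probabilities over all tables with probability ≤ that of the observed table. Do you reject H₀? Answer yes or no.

Margins: r₁=9, r₂=18, c₁=19, c₂=8, n=27
p_obs = C(9,8)·C(18,11)/C(27,19); sum pmf over tables with pmf ≤ p_obs
p-value (two-sided) = 0.20112
At α=0.1: p ≥ α → fail to reject H₀

reject H₀: no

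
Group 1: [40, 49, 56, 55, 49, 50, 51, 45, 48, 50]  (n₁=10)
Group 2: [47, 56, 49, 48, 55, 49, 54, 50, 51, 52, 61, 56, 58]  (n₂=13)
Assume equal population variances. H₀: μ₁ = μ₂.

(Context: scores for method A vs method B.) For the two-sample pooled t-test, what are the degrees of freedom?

df = n₁ + n₂ − 2 = 10 + 13 − 2 = 21

degrees of freedom = 21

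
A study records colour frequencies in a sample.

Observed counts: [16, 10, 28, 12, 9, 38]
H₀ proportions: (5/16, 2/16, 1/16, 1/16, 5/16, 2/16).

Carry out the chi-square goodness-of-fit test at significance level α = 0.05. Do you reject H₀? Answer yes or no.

n = 113; E_i = n·p_i = [35.31, 14.12, 7.06, 7.06, 35.31, 14.12]
χ² = (16−35.31)²/35.31 + (10−14.12)²/14.12 + (28−7.06)²/7.06 + (12−7.06)²/7.06 + (9−35.31)²/35.31 + (38−14.12)²/14.12 = 137.2513
df = 5
p-value (upper-tail) = 0.00000
At α=0.05: p < α → reject H₀

reject H₀: yes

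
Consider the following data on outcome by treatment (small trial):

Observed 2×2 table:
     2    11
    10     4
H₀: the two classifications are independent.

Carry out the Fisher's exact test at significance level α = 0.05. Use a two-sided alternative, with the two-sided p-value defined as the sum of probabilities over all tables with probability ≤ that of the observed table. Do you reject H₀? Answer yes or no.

reject H₀: yes

Margins: r₁=13, r₂=14, c₁=12, c₂=15, n=27
p_obs = C(13,2)·C(14,10)/C(27,12); sum pmf over tables with pmf ≤ p_obs
p-value (two-sided) = 0.00633
At α=0.05: p < α → reject H₀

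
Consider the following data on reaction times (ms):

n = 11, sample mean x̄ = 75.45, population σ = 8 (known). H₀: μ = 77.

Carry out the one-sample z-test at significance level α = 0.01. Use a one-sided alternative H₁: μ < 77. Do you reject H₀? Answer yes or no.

SE = σ/√n = 8/√11 = 2.4121
z = (x̄−μ₀)/SE = (75.45−77)/2.4121 = -0.6426
p-value (one-sided, H₁ less) = 0.26024
At α=0.01: p ≥ α → fail to reject H₀

reject H₀: no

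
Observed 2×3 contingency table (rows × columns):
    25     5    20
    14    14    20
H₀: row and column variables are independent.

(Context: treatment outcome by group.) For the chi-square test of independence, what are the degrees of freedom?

degrees of freedom = 2

df = (r−1)(c−1) = (2−1)·(3−1) = 2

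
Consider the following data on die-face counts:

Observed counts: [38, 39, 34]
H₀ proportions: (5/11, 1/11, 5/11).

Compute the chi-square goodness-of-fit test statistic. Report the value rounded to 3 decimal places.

n = 111; E_i = n·p_i = [50.45, 10.09, 50.45]
χ² = (38−50.45)²/50.45 + (39−10.09)²/10.09 + (34−50.45)²/50.45 = 91.2613
df = 2

test statistic = 91.261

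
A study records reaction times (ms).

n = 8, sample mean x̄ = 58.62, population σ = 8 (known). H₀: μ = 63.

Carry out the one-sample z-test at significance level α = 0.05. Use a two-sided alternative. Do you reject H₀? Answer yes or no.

reject H₀: no

SE = σ/√n = 8/√8 = 2.8284
z = (x̄−μ₀)/SE = (58.62−63)/2.8284 = -1.5486
p-value (two-sided) = 0.12149
At α=0.05: p ≥ α → fail to reject H₀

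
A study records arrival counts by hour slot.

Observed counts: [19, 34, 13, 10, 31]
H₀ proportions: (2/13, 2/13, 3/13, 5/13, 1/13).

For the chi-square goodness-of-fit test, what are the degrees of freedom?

df = k − 1 = 5 − 1 = 4

degrees of freedom = 4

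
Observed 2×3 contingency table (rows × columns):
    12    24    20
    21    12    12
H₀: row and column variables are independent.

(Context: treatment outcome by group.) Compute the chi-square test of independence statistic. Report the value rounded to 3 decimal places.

Row totals [56, 45], col totals [33, 36, 32], n=101
χ² = (12−18.30)²/18.30 + (24−19.96)²/19.96 + (20−17.74)²/17.74 + (21−14.70)²/14.70 + (12−16.04)²/16.04 + (12−14.26)²/14.26 = 7.3436
df = 2

test statistic = 7.344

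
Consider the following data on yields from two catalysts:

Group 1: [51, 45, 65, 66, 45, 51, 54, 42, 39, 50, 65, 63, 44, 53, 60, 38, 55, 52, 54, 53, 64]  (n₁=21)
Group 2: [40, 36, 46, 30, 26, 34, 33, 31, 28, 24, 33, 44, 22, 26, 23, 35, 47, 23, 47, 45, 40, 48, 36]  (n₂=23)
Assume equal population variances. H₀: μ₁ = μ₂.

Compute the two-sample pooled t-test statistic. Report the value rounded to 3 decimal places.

test statistic = 6.948

x̄₁=52.810, s₁=8.664, n₁=21
x̄₂=34.652, s₂=8.653, n₂=23
s_p² = [20·8.664² + 22·8.653²]/42 = 74.9632
SE = √(s_p²·(1/21+1/23)) = 2.6132
t = (52.810−34.652)/2.6132 = 6.9483
df = 42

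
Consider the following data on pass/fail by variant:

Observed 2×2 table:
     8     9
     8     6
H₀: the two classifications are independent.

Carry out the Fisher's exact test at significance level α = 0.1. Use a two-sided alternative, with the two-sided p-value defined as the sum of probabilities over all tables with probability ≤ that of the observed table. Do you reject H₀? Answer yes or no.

reject H₀: no

Margins: r₁=17, r₂=14, c₁=16, c₂=15, n=31
p_obs = C(17,8)·C(14,8)/C(31,16); sum pmf over tables with pmf ≤ p_obs
p-value (two-sided) = 0.72239
At α=0.1: p ≥ α → fail to reject H₀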